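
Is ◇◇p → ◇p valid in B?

Tableau for the negation ¬(◇◇p → ◇p):
1. ¬(◇◇p → ◇p), u
2. ◇◇p, u   [¬→-rule on 1]
3. ¬◇p, u   [¬→-rule on 1]
4. ¬p, u   [¬◇-rule on 3 via uRu]
5. ◇p, v   [◇-rule on 2: fresh world v, uRv]
6. ¬p, v   [¬◇-rule on 3 via uRv]
7. p, w   [◇-rule on 5: fresh world w, vRw]
Accessibility: uRu, uRv, vRu, vRv, vRw, wRv, wRw
The negation has an open branch (countermodel exists).

Not valid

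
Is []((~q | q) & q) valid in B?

Not valid

Tableau for the negation ~[]((~q | q) & q):
1. ~[]((~q | q) & q), w0
2. ~((~q | q) & q), w1
3. ~q, w1
Accessibility: w0Rw0, w0Rw1, w1Rw0, w1Rw1
The negation has an open branch (countermodel exists).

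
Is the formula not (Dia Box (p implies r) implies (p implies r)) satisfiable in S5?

No, unsatisfiable

1. not (Dia Box (p implies r) implies (p implies r)), w0
2. Dia Box (p implies r), w0
3. not (p implies r), w0
4. p, w0
5. not r, w0
6. Box (p implies r), w1
7. p implies r, w0
8. p implies r, w1
9. r, w0
Accessibility: w0Rw0, w0Rw1, w1Rw0, w1Rw1
Branch closes: r and not r both at w0.
All branches of the tableau close; one closing branch shown above.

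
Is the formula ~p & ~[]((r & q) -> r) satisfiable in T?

Unsatisfiable

1. ~p & ~[]((r & q) -> r), w0
2. ~p, w0   [&-rule on 1]
3. ~[]((r & q) -> r), w0   [&-rule on 1]
4. ~((r & q) -> r), w1   [~[]-rule on 3: fresh world w1, w0Rw1]
5. r & q, w1   [~->-rule on 4]
6. ~r, w1   [~->-rule on 4]
7. r, w1   [&-rule on 5]
8. q, w1   [&-rule on 5]
Accessibility: w0Rw0, w0Rw1, w1Rw1
Branch closes: r and ~r both at w1.
(One branch shown.) All branches close.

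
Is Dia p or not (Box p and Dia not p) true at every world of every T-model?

Tableau for the negation not (Dia p or not (Box p and Dia not p)):
1. not (Dia p or not (Box p and Dia not p)), 0
2. not Dia p, 0   [neg-or-rule on 1]
3. Box p and Dia not p, 0   [neg-or-rule on 1]
4. Box p, 0   [and-rule on 3]
5. Dia not p, 0   [and-rule on 3]
6. not p, 0   [neg-Dia-rule on 2 via 0R0]
7. p, 0   [Box-rule on 4 via 0R0]
Accessibility: 0R0
Branch closes: p and not p both at 0.
All branches of the negation close; one closing branch shown above.

Valid in T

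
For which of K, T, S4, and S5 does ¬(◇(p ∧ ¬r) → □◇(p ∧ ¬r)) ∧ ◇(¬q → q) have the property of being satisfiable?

S4-tableau for the formula:
1. ¬(◇(p ∧ ¬r) → □◇(p ∧ ¬r)) ∧ ◇(¬q → q), u
2. ¬(◇(p ∧ ¬r) → □◇(p ∧ ¬r)), u
3. ◇(¬q → q), u
4. ◇(p ∧ ¬r), u
5. ¬□◇(p ∧ ¬r), u
6. ¬q → q, v
7. q, v
8. p ∧ ¬r, w
9. p, w
10. ¬r, w
11. ¬◇(p ∧ ¬r), x
12. ¬(p ∧ ¬r), x
13. r, x
Accessibility: uRu, uRv, uRw, uRx, vRv, wRw, xRx
Complete open branch: satisfiable in S4, hence also in K, T (this S4-model is also a K-model and a T-model).
S5-tableau for the formula:
1. ¬(◇(p ∧ ¬r) → □◇(p ∧ ¬r)) ∧ ◇(¬q → q), u
2. ¬(◇(p ∧ ¬r) → □◇(p ∧ ¬r)), u
3. ◇(¬q → q), u
4. ◇(p ∧ ¬r), u
5. ¬□◇(p ∧ ¬r), u
6. ¬q → q, v
7. q, v
8. p ∧ ¬r, w
9. p, w
10. ¬r, w
11. ¬◇(p ∧ ¬r), x
12. ¬(p ∧ ¬r), u
13. ¬(p ∧ ¬r), v
14. ¬(p ∧ ¬r), w
15. ¬(p ∧ ¬r), x
16. r, u
17. r, v
18. r, w
Accessibility: uRu, uRv, uRw, uRx, vRu, vRv, vRw, vRx, wRu, wRv, wRw, wRx, xRu, xRv, xRw, xRx
Branch closes: r and ¬r both at w.
Every branch closes (one shown): unsatisfiable in S5.

K, T, S4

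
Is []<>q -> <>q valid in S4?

Yes, valid

Tableau for the negation ~([]<>q -> <>q):
1. ~([]<>q -> <>q), w0
2. []<>q, w0
3. ~<>q, w0
4. <>q, w0
5. ~q, w0
6. q, w1
7. <>q, w1
8. ~q, w1
Accessibility: w0Rw0, w0Rw1, w1Rw1
Branch closes: q and ~q both at w1.
Every branch of the negation's tableau closes; the branch above is one of them.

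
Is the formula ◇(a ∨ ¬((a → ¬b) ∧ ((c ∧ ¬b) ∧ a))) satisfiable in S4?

1. ◇(a ∨ ¬((a → ¬b) ∧ ((c ∧ ¬b) ∧ a))), w0
2. a ∨ ¬((a → ¬b) ∧ ((c ∧ ¬b) ∧ a)), w1
3. ¬((a → ¬b) ∧ ((c ∧ ¬b) ∧ a)), w1
4. ¬((c ∧ ¬b) ∧ a), w1
5. ¬a, w1
Accessibility: w0Rw0, w0Rw1, w1Rw1

Yes, satisfiable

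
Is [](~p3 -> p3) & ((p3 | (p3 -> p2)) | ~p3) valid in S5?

Invalid (countermodel exists)

Tableau for the negation ~([](~p3 -> p3) & ((p3 | (p3 -> p2)) | ~p3)):
1. ~([](~p3 -> p3) & ((p3 | (p3 -> p2)) | ~p3)), w0
2. ~[](~p3 -> p3), w0   [~&-rule on 1 (branches; this branch)]
3. ~(~p3 -> p3), w1   [~[]-rule on 2: fresh world w1, w0Rw1]
4. ~p3, w1   [~->-rule on 3]
Accessibility: w0Rw0, w0Rw1, w1Rw0, w1Rw1
The negation has an open branch (countermodel exists).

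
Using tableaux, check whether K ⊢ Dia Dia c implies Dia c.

Not valid

Tableau for the negation not (Dia Dia c implies Dia c):
1. not (Dia Dia c implies Dia c), w0
2. Dia Dia c, w0
3. not Dia c, w0
4. Dia c, w1
5. not c, w1
6. c, w2
Accessibility: w0Rw1, w1Rw2
The negation has an open branch (countermodel exists).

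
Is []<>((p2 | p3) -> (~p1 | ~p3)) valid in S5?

Tableau for the negation ~[]<>((p2 | p3) -> (~p1 | ~p3)):
1. ~[]<>((p2 | p3) -> (~p1 | ~p3)), u
2. ~<>((p2 | p3) -> (~p1 | ~p3)), v
3. ~((p2 | p3) -> (~p1 | ~p3)), u
4. p2 | p3, u
5. ~(~p1 | ~p3), u
6. p1, u
7. p3, u
8. ~((p2 | p3) -> (~p1 | ~p3)), v
9. p2 | p3, v
10. ~(~p1 | ~p3), v
11. p1, v
12. p3, v
Accessibility: uRu, uRv, vRu, vRv
The negation has an open branch (countermodel exists).

Not valid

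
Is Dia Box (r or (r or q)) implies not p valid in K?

Tableau for the negation not (Dia Box (r or (r or q)) implies not p):
1. not (Dia Box (r or (r or q)) implies not p), u
2. Dia Box (r or (r or q)), u   [neg-implies-rule on 1]
3. p, u   [neg-implies-rule on 1]
4. Box (r or (r or q)), v   [Dia-rule on 2: fresh world v, uRv]
Accessibility: uRv
The negation has an open branch (countermodel exists).

Not valid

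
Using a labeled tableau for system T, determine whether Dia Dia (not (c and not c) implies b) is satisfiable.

Satisfiable (open branch found)

1. Dia Dia (not (c and not c) implies b), u
2. Dia (not (c and not c) implies b), v
3. not (c and not c) implies b, w
4. b, w
Accessibility: uRu, uRv, vRv, vRw, wRw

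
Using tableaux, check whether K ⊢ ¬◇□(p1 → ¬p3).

Invalid (countermodel exists)

Tableau for the negation ◇□(p1 → ¬p3):
1. ◇□(p1 → ¬p3), 0
2. □(p1 → ¬p3), 1   [◇-rule on 1: fresh world 1, 0R1]
Accessibility: 0R1
The negation has an open branch (countermodel exists).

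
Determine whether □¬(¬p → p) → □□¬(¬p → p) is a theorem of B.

Tableau for the negation ¬(□¬(¬p → p) → □□¬(¬p → p)):
1. ¬(□¬(¬p → p) → □□¬(¬p → p)), u
2. □¬(¬p → p), u
3. ¬□□¬(¬p → p), u
4. ¬(¬p → p), u
5. ¬p, u
6. ¬□¬(¬p → p), v
7. ¬(¬p → p), v
8. ¬p, v
9. ¬p → p, w
10. p, w
Accessibility: uRu, uRv, vRu, vRv, vRw, wRv, wRw
The negation has an open branch (countermodel exists).

Invalid (countermodel exists)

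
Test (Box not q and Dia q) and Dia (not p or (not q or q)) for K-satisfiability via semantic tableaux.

1. (Box not q and Dia q) and Dia (not p or (not q or q)), 0
2. Box not q and Dia q, 0
3. Dia (not p or (not q or q)), 0
4. Box not q, 0
5. Dia q, 0
6. not p or (not q or q), 1
7. not q, 1
8. not q or q, 1
9. q, 2
10. not q, 2
Accessibility: 0R1, 0R2
Branch closes: q and not q both at 2.
(One branch shown.) All branches close.

No, unsatisfiable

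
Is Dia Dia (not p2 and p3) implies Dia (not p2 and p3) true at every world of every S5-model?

Tableau for the negation not (Dia Dia (not p2 and p3) implies Dia (not p2 and p3)):
1. not (Dia Dia (not p2 and p3) implies Dia (not p2 and p3)), w0
2. Dia Dia (not p2 and p3), w0
3. not Dia (not p2 and p3), w0
4. not (not p2 and p3), w0
5. not p3, w0
6. Dia (not p2 and p3), w1
7. not (not p2 and p3), w1
8. not p3, w1
9. not p2 and p3, w2
10. not p2, w2
11. p3, w2
12. not (not p2 and p3), w2
13. not p3, w2
Accessibility: w0Rw0, w0Rw1, w0Rw2, w1Rw0, w1Rw1, w1Rw2, w2Rw0, w2Rw1, w2Rw2
Branch closes: p3 and not p3 both at w2.
Every branch of the negation's tableau closes; the branch above is one of them.

Valid in S5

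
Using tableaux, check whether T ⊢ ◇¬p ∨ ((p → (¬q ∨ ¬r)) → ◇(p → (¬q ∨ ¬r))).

Valid

Tableau for the negation ¬(◇¬p ∨ ((p → (¬q ∨ ¬r)) → ◇(p → (¬q ∨ ¬r)))):
1. ¬(◇¬p ∨ ((p → (¬q ∨ ¬r)) → ◇(p → (¬q ∨ ¬r)))), 0
2. ¬◇¬p, 0
3. ¬((p → (¬q ∨ ¬r)) → ◇(p → (¬q ∨ ¬r))), 0
4. p → (¬q ∨ ¬r), 0
5. ¬◇(p → (¬q ∨ ¬r)), 0
6. p, 0
7. ¬(p → (¬q ∨ ¬r)), 0
8. ¬(¬q ∨ ¬r), 0
9. q, 0
10. r, 0
11. ¬q ∨ ¬r, 0
12. ¬r, 0
Accessibility: 0R0
Branch closes: r and ¬r both at 0.
All branches of the negation close; one closing branch shown above.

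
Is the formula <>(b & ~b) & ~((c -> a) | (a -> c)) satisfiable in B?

1. <>(b & ~b) & ~((c -> a) | (a -> c)), 0
2. <>(b & ~b), 0   [&-rule on 1]
3. ~((c -> a) | (a -> c)), 0   [&-rule on 1]
4. ~(c -> a), 0   [~|-rule on 3]
5. ~(a -> c), 0   [~|-rule on 3]
6. c, 0   [~->-rule on 4]
7. ~a, 0   [~->-rule on 4]
8. a, 0   [~->-rule on 5]
9. ~c, 0   [~->-rule on 5]
Accessibility: 0R0
Branch closes: a and ~a both at 0.
All branches of the tableau close; one closing branch shown above.

No, unsatisfiable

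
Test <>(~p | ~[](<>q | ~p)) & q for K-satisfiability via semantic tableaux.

Satisfiable

1. <>(~p | ~[](<>q | ~p)) & q, w0
2. <>(~p | ~[](<>q | ~p)), w0
3. q, w0
4. ~p | ~[](<>q | ~p), w1
5. ~[](<>q | ~p), w1
6. ~(<>q | ~p), w2
7. ~<>q, w2
8. p, w2
Accessibility: w0Rw1, w1Rw2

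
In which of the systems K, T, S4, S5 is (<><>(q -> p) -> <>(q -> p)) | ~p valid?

K-tableau for the negation ~((<><>(q -> p) -> <>(q -> p)) | ~p):
1. ~((<><>(q -> p) -> <>(q -> p)) | ~p), 0
2. ~(<><>(q -> p) -> <>(q -> p)), 0   [~|-rule on 1]
3. p, 0   [~|-rule on 1]
4. <><>(q -> p), 0   [~->-rule on 2]
5. ~<>(q -> p), 0   [~->-rule on 2]
6. <>(q -> p), 1   [<>-rule on 4: fresh world 1, 0R1]
7. ~(q -> p), 1   [~<>-rule on 5 via 0R1]
8. q, 1   [~->-rule on 7]
9. ~p, 1   [~->-rule on 7]
10. q -> p, 2   [<>-rule on 6: fresh world 2, 1R2]
11. p, 2   [->-rule on 10 (branches; this branch)]
Accessibility: 0R1, 1R2
Complete open branch: countermodel on a K-frame, so not valid in K.
T-tableau for the negation ~((<><>(q -> p) -> <>(q -> p)) | ~p):
1. ~((<><>(q -> p) -> <>(q -> p)) | ~p), 0
2. ~(<><>(q -> p) -> <>(q -> p)), 0   [~|-rule on 1]
3. p, 0   [~|-rule on 1]
4. <><>(q -> p), 0   [~->-rule on 2]
5. ~<>(q -> p), 0   [~->-rule on 2]
6. ~(q -> p), 0   [~<>-rule on 5 via 0R0]
7. q, 0   [~->-rule on 6]
8. ~p, 0   [~->-rule on 6]
Accessibility: 0R0
Branch closes: p and ~p both at 0.
Every branch closes (one shown): valid in T, hence also in S4, S5 (every theorem of T is a theorem of S4 and S5).

T, S4, S5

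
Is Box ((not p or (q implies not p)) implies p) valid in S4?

Not valid

Tableau for the negation not Box ((not p or (q implies not p)) implies p):
1. not Box ((not p or (q implies not p)) implies p), u
2. not ((not p or (q implies not p)) implies p), v
3. not p or (q implies not p), v
4. not p, v
5. q implies not p, v
Accessibility: uRu, uRv, vRv
The negation has an open branch (countermodel exists).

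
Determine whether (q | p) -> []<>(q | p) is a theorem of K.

No, not valid

Tableau for the negation ~((q | p) -> []<>(q | p)):
1. ~((q | p) -> []<>(q | p)), 0
2. q | p, 0   [~->-rule on 1]
3. ~[]<>(q | p), 0   [~->-rule on 1]
4. p, 0   [|-rule on 2 (branches; this branch)]
5. ~<>(q | p), 1   [~[]-rule on 3: fresh world 1, 0R1]
Accessibility: 0R1
The negation has an open branch (countermodel exists).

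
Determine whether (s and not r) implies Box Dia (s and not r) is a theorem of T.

Tableau for the negation not ((s and not r) implies Box Dia (s and not r)):
1. not ((s and not r) implies Box Dia (s and not r)), w0
2. s and not r, w0
3. not Box Dia (s and not r), w0
4. s, w0
5. not r, w0
6. not Dia (s and not r), w1
7. not (s and not r), w1
8. r, w1
Accessibility: w0Rw0, w0Rw1, w1Rw1
The negation has an open branch (countermodel exists).

Invalid (countermodel exists)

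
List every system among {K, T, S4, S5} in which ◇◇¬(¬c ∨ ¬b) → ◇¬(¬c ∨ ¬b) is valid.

T-tableau for the negation ¬(◇◇¬(¬c ∨ ¬b) → ◇¬(¬c ∨ ¬b)):
1. ¬(◇◇¬(¬c ∨ ¬b) → ◇¬(¬c ∨ ¬b)), u
2. ◇◇¬(¬c ∨ ¬b), u
3. ¬◇¬(¬c ∨ ¬b), u
4. ¬c ∨ ¬b, u
5. ¬b, u
6. ◇¬(¬c ∨ ¬b), v
7. ¬c ∨ ¬b, v
8. ¬b, v
9. ¬(¬c ∨ ¬b), w
10. c, w
11. b, w
Accessibility: uRu, uRv, vRv, vRw, wRw
Complete open branch: countermodel on a T-frame, so not valid in T, nor in K (the same frame is also a K-frame).
S4-tableau for the negation ¬(◇◇¬(¬c ∨ ¬b) → ◇¬(¬c ∨ ¬b)):
1. ¬(◇◇¬(¬c ∨ ¬b) → ◇¬(¬c ∨ ¬b)), u
2. ◇◇¬(¬c ∨ ¬b), u
3. ¬◇¬(¬c ∨ ¬b), u
4. ¬c ∨ ¬b, u
5. ¬b, u
6. ◇¬(¬c ∨ ¬b), v
7. ¬c ∨ ¬b, v
8. ¬b, v
9. ¬(¬c ∨ ¬b), w
10. c, w
11. b, w
12. ¬c ∨ ¬b, w
13. ¬b, w
Accessibility: uRu, uRv, uRw, vRv, vRw, wRw
Branch closes: b and ¬b both at w.
Every branch closes (one shown): valid in S4, hence also in S5 (every theorem of S4 is a theorem of S5).

S4, S5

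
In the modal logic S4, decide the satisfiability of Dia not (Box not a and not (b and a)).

1. Dia not (Box not a and not (b and a)), u
2. not (Box not a and not (b and a)), v
3. b and a, v
4. b, v
5. a, v
Accessibility: uRu, uRv, vRv

Yes, satisfiable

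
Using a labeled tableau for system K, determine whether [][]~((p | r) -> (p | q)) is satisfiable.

Yes, satisfiable

1. [][]~((p | r) -> (p | q)), 0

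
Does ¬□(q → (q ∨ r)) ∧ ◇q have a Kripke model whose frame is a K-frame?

1. ¬□(q → (q ∨ r)) ∧ ◇q, w0
2. ¬□(q → (q ∨ r)), w0
3. ◇q, w0
4. ¬(q → (q ∨ r)), w1
5. q, w1
6. ¬(q ∨ r), w1
7. ¬q, w1
8. ¬r, w1
Accessibility: w0Rw1
Branch closes: q and ¬q both at w1.
(One branch shown.) All branches close.

Unsatisfiable (every branch closes)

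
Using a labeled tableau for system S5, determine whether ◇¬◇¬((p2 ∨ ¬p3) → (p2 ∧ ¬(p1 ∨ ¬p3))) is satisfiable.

Satisfiable

1. ◇¬◇¬((p2 ∨ ¬p3) → (p2 ∧ ¬(p1 ∨ ¬p3))), w0
2. ¬◇¬((p2 ∨ ¬p3) → (p2 ∧ ¬(p1 ∨ ¬p3))), w1
3. (p2 ∨ ¬p3) → (p2 ∧ ¬(p1 ∨ ¬p3)), w0
4. (p2 ∨ ¬p3) → (p2 ∧ ¬(p1 ∨ ¬p3)), w1
5. p2 ∧ ¬(p1 ∨ ¬p3), w0
6. p2, w0
7. ¬(p1 ∨ ¬p3), w0
8. ¬p1, w0
9. p3, w0
10. p2 ∧ ¬(p1 ∨ ¬p3), w1
11. p2, w1
12. ¬(p1 ∨ ¬p3), w1
13. ¬p1, w1
14. p3, w1
Accessibility: w0Rw0, w0Rw1, w1Rw0, w1Rw1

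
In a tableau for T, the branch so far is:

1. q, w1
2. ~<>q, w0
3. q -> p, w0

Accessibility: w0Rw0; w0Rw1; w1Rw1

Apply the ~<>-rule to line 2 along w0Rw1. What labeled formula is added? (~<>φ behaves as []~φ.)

~<>φ behaves as []~φ: propagate the negated body to each accessible world.

~q, w1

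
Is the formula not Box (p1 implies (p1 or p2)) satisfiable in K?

Unsatisfiable

1. not Box (p1 implies (p1 or p2)), 0
2. not (p1 implies (p1 or p2)), 1
3. p1, 1
4. not (p1 or p2), 1
5. not p1, 1
6. not p2, 1
Accessibility: 0R1
Branch closes: p1 and not p1 both at 1.
All branches of the tableau close; one closing branch shown above.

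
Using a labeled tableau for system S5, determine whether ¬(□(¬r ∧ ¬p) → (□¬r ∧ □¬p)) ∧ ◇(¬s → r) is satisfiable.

1. ¬(□(¬r ∧ ¬p) → (□¬r ∧ □¬p)) ∧ ◇(¬s → r), u
2. ¬(□(¬r ∧ ¬p) → (□¬r ∧ □¬p)), u   [∧-rule on 1]
3. ◇(¬s → r), u   [∧-rule on 1]
4. □(¬r ∧ ¬p), u   [¬→-rule on 2]
5. ¬(□¬r ∧ □¬p), u   [¬→-rule on 2]
6. ¬r ∧ ¬p, u   [□-rule on 4 via uRu]
7. ¬r, u   [∧-rule on 6]
8. ¬p, u   [∧-rule on 6]
9. ¬□¬p, u   [¬∧-rule on 5 (branches; this branch)]
10. ¬s → r, v   [◇-rule on 3: fresh world v, uRv]
11. ¬r ∧ ¬p, v   [□-rule on 4 via uRv]
12. ¬r, v   [∧-rule on 11]
13. ¬p, v   [∧-rule on 11]
14. s, v   [→-rule on 10 (branches; this branch)]
15. p, w   [¬□-rule on 9: fresh world w, uRw]
16. ¬r ∧ ¬p, w   [□-rule on 4 via uRw]
17. ¬r, w   [∧-rule on 16]
18. ¬p, w   [∧-rule on 16]
Accessibility: uRu, uRv, uRw, vRu, vRv, vRw, wRu, wRv, wRw
Branch closes: p and ¬p both at w.
(One branch shown.) All branches close.

Unsatisfiable (every branch closes)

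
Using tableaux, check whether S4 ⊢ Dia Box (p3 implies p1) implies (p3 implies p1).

Not valid

Tableau for the negation not (Dia Box (p3 implies p1) implies (p3 implies p1)):
1. not (Dia Box (p3 implies p1) implies (p3 implies p1)), 0
2. Dia Box (p3 implies p1), 0
3. not (p3 implies p1), 0
4. p3, 0
5. not p1, 0
6. Box (p3 implies p1), 1
7. p3 implies p1, 1
8. p1, 1
Accessibility: 0R0, 0R1, 1R1
The negation has an open branch (countermodel exists).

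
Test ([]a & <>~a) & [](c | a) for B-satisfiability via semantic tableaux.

1. ([]a & <>~a) & [](c | a), u
2. []a & <>~a, u
3. [](c | a), u
4. []a, u
5. <>~a, u
6. c | a, u
7. a, u
8. ~a, v
9. c | a, v
10. a, v
Accessibility: uRu, uRv, vRu, vRv
Branch closes: a and ~a both at v.
(One branch shown.) All branches close.

Unsatisfiable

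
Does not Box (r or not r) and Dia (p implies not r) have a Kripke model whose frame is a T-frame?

No, unsatisfiable

1. not Box (r or not r) and Dia (p implies not r), w0
2. not Box (r or not r), w0
3. Dia (p implies not r), w0
4. not (r or not r), w1
5. not r, w1
6. r, w1
Accessibility: w0Rw0, w0Rw1, w1Rw1
Branch closes: r and not r both at w1.
(One branch shown.) All branches close.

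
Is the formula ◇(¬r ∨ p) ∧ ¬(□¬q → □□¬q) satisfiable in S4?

1. ◇(¬r ∨ p) ∧ ¬(□¬q → □□¬q), w0
2. ◇(¬r ∨ p), w0   [∧-rule on 1]
3. ¬(□¬q → □□¬q), w0   [∧-rule on 1]
4. □¬q, w0   [¬→-rule on 3]
5. ¬□□¬q, w0   [¬→-rule on 3]
6. ¬q, w0   [□-rule on 4 via w0Rw0]
7. ¬r ∨ p, w1   [◇-rule on 2: fresh world w1, w0Rw1]
8. ¬q, w1   [□-rule on 4 via w0Rw1]
9. p, w1   [∨-rule on 7 (branches; this branch)]
10. ¬□¬q, w2   [¬□-rule on 5: fresh world w2, w0Rw2]
11. ¬q, w2   [□-rule on 4 via w0Rw2]
12. q, w3   [¬□-rule on 10: fresh world w3, w2Rw3]
13. ¬q, w3   [□-rule on 4 via w0Rw3]
Accessibility: w0Rw0, w0Rw1, w0Rw2, w0Rw3, w1Rw1, w2Rw2, w2Rw3, w3Rw3
Branch closes: q and ¬q both at w3.
(One branch shown.) All branches close.

Unsatisfiable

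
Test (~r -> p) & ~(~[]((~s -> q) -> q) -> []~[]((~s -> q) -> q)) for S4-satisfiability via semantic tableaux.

1. (~r -> p) & ~(~[]((~s -> q) -> q) -> []~[]((~s -> q) -> q)), u
2. ~r -> p, u
3. ~(~[]((~s -> q) -> q) -> []~[]((~s -> q) -> q)), u
4. ~[]((~s -> q) -> q), u
5. ~[]~[]((~s -> q) -> q), u
6. p, u
7. ~((~s -> q) -> q), v
8. ~s -> q, v
9. ~q, v
10. s, v
11. []((~s -> q) -> q), w
12. (~s -> q) -> q, w
13. q, w
Accessibility: uRu, uRv, uRw, vRv, wRw

Satisfiable (open branch found)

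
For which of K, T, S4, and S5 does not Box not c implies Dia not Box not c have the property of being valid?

K-tableau for the negation not (not Box not c implies Dia not Box not c):
1. not (not Box not c implies Dia not Box not c), u
2. not Box not c, u   [neg-implies-rule on 1]
3. not Dia not Box not c, u   [neg-implies-rule on 1]
4. c, v   [neg-Box-rule on 2: fresh world v, uRv]
5. Box not c, v   [neg-Dia-rule on 3 via uRv]
Accessibility: uRv
Complete open branch: countermodel on a K-frame, so not valid in K.
T-tableau for the negation not (not Box not c implies Dia not Box not c):
1. not (not Box not c implies Dia not Box not c), u
2. not Box not c, u   [neg-implies-rule on 1]
3. not Dia not Box not c, u   [neg-implies-rule on 1]
4. Box not c, u   [neg-Dia-rule on 3 via uRu]
5. not c, u   [Box-rule on 4 via uRu]
6. c, v   [neg-Box-rule on 2: fresh world v, uRv]
7. Box not c, v   [neg-Dia-rule on 3 via uRv]
8. not c, v   [Box-rule on 4 via uRv]
Accessibility: uRu, uRv, vRv
Branch closes: c and not c both at v.
Every branch closes (one shown): valid in T, hence also in S4, S5 (every theorem of T is a theorem of S4 and S5).

T, S4, S5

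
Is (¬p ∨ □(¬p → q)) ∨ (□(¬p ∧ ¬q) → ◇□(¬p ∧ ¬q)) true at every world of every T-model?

Valid in T

Tableau for the negation ¬((¬p ∨ □(¬p → q)) ∨ (□(¬p ∧ ¬q) → ◇□(¬p ∧ ¬q))):
1. ¬((¬p ∨ □(¬p → q)) ∨ (□(¬p ∧ ¬q) → ◇□(¬p ∧ ¬q))), u
2. ¬(¬p ∨ □(¬p → q)), u
3. ¬(□(¬p ∧ ¬q) → ◇□(¬p ∧ ¬q)), u
4. p, u
5. ¬□(¬p → q), u
6. □(¬p ∧ ¬q), u
7. ¬◇□(¬p ∧ ¬q), u
8. ¬p ∧ ¬q, u
9. ¬p, u
10. ¬q, u
Accessibility: uRu
Branch closes: p and ¬p both at u.
Every branch of the negation's tableau closes; the branch above is one of them.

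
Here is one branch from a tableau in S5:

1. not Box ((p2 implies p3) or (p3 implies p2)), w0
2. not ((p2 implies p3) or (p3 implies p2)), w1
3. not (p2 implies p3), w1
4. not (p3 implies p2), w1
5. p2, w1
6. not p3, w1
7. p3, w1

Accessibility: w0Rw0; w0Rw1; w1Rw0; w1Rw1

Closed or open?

Both p3 and not p3 appear at w1.

Yes, closed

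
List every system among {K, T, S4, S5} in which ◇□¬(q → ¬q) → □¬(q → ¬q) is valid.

S4-tableau for the negation ¬(◇□¬(q → ¬q) → □¬(q → ¬q)):
1. ¬(◇□¬(q → ¬q) → □¬(q → ¬q)), w0
2. ◇□¬(q → ¬q), w0
3. ¬□¬(q → ¬q), w0
4. □¬(q → ¬q), w1
5. ¬(q → ¬q), w1
6. q, w1
7. q → ¬q, w2
8. ¬q, w2
Accessibility: w0Rw0, w0Rw1, w0Rw2, w1Rw1, w2Rw2
Complete open branch: countermodel on an S4-frame, so not valid in S4, nor in K, T (the same frame is also a K-frame and a T-frame).
S5-tableau for the negation ¬(◇□¬(q → ¬q) → □¬(q → ¬q)):
1. ¬(◇□¬(q → ¬q) → □¬(q → ¬q)), w0
2. ◇□¬(q → ¬q), w0
3. ¬□¬(q → ¬q), w0
4. □¬(q → ¬q), w1
5. ¬(q → ¬q), w0
6. q, w0
7. ¬(q → ¬q), w1
8. q, w1
9. q → ¬q, w2
10. ¬(q → ¬q), w2
11. q, w2
12. ¬q, w2
Accessibility: w0Rw0, w0Rw1, w0Rw2, w1Rw0, w1Rw1, w1Rw2, w2Rw0, w2Rw1, w2Rw2
Branch closes: q and ¬q both at w2.
Every branch closes (one shown): valid in S5.

S5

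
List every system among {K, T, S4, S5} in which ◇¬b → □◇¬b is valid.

S5

S4-tableau for the negation ¬(◇¬b → □◇¬b):
1. ¬(◇¬b → □◇¬b), u
2. ◇¬b, u
3. ¬□◇¬b, u
4. ¬b, v
5. ¬◇¬b, w
6. b, w
Accessibility: uRu, uRv, uRw, vRv, wRw
Complete open branch: countermodel on an S4-frame, so not valid in S4, nor in K, T (the same frame is also a K-frame and a T-frame).
S5-tableau for the negation ¬(◇¬b → □◇¬b):
1. ¬(◇¬b → □◇¬b), u
2. ◇¬b, u
3. ¬□◇¬b, u
4. ¬b, v
5. ¬◇¬b, w
6. b, u
7. b, v
Accessibility: uRu, uRv, uRw, vRu, vRv, vRw, wRu, wRv, wRw
Branch closes: b and ¬b both at v.
Every branch closes (one shown): valid in S5.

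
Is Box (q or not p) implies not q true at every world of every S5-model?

Tableau for the negation not (Box (q or not p) implies not q):
1. not (Box (q or not p) implies not q), u
2. Box (q or not p), u   [neg-implies-rule on 1]
3. q, u   [neg-implies-rule on 1]
4. q or not p, u   [Box-rule on 2 via uRu]
5. not p, u   [or-rule on 4 (branches; this branch)]
Accessibility: uRu
The negation has an open branch (countermodel exists).

No, not valid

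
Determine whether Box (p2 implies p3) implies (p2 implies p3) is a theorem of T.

Tableau for the negation not (Box (p2 implies p3) implies (p2 implies p3)):
1. not (Box (p2 implies p3) implies (p2 implies p3)), u
2. Box (p2 implies p3), u
3. not (p2 implies p3), u
4. p2, u
5. not p3, u
6. p2 implies p3, u
7. p3, u
Accessibility: uRu
Branch closes: p3 and not p3 both at u.
All branches of the negation close; one closing branch shown above.

Valid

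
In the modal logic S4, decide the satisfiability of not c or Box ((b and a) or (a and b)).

1. not c or Box ((b and a) or (a and b)), u
2. Box ((b and a) or (a and b)), u   [or-rule on 1 (branches; this branch)]
3. (b and a) or (a and b), u   [Box-rule on 2 via uRu]
4. a and b, u   [or-rule on 3 (branches; this branch)]
5. a, u   [and-rule on 4]
6. b, u   [and-rule on 4]
Accessibility: uRu

Satisfiable (open branch found)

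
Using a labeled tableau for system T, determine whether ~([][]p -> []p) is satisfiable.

No, unsatisfiable

1. ~([][]p -> []p), u
2. [][]p, u   [~->-rule on 1]
3. ~[]p, u   [~->-rule on 1]
4. []p, u   [[]-rule on 2 via uRu]
5. p, u   [[]-rule on 4 via uRu]
6. ~p, v   [~[]-rule on 3: fresh world v, uRv]
7. []p, v   [[]-rule on 2 via uRv]
8. p, v   [[]-rule on 4 via uRv]
Accessibility: uRu, uRv, vRv
Branch closes: p and ~p both at v.
Every branch closes; the branch above is one of them.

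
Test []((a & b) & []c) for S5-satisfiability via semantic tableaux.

Satisfiable (open branch found)

1. []((a & b) & []c), 0
2. (a & b) & []c, 0   [[]-rule on 1 via 0R0]
3. a & b, 0   [&-rule on 2]
4. []c, 0   [&-rule on 2]
5. a, 0   [&-rule on 3]
6. b, 0   [&-rule on 3]
7. c, 0   [[]-rule on 4 via 0R0]
Accessibility: 0R0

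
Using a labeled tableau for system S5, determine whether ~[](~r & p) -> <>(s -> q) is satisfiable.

1. ~[](~r & p) -> <>(s -> q), w0
2. <>(s -> q), w0   [->-rule on 1 (branches; this branch)]
3. s -> q, w1   [<>-rule on 2: fresh world w1, w0Rw1]
4. q, w1   [->-rule on 3 (branches; this branch)]
Accessibility: w0Rw0, w0Rw1, w1Rw0, w1Rw1

Satisfiable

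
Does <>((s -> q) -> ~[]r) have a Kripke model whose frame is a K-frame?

Satisfiable (open branch found)

1. <>((s -> q) -> ~[]r), w0
2. (s -> q) -> ~[]r, w1
3. ~[]r, w1
4. ~r, w2
Accessibility: w0Rw1, w1Rw2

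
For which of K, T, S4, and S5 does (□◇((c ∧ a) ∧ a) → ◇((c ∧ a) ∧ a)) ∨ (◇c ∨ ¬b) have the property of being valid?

T-tableau for the negation ¬((□◇((c ∧ a) ∧ a) → ◇((c ∧ a) ∧ a)) ∨ (◇c ∨ ¬b)):
1. ¬((□◇((c ∧ a) ∧ a) → ◇((c ∧ a) ∧ a)) ∨ (◇c ∨ ¬b)), 0
2. ¬(□◇((c ∧ a) ∧ a) → ◇((c ∧ a) ∧ a)), 0   [¬∨-rule on 1]
3. ¬(◇c ∨ ¬b), 0   [¬∨-rule on 1]
4. □◇((c ∧ a) ∧ a), 0   [¬→-rule on 2]
5. ¬◇((c ∧ a) ∧ a), 0   [¬→-rule on 2]
6. ¬◇c, 0   [¬∨-rule on 3]
7. b, 0   [¬∨-rule on 3]
8. ◇((c ∧ a) ∧ a), 0   [□-rule on 4 via 0R0]
9. ¬((c ∧ a) ∧ a), 0   [¬◇-rule on 5 via 0R0]
10. ¬c, 0   [¬◇-rule on 6 via 0R0]
11. ¬(c ∧ a), 0   [¬∧-rule on 9 (branches; this branch)]
12. ¬a, 0   [¬∧-rule on 11 (branches; this branch)]
13. (c ∧ a) ∧ a, 1   [◇-rule on 8: fresh world 1, 0R1]
14. c ∧ a, 1   [∧-rule on 13]
15. a, 1   [∧-rule on 13]
16. c, 1   [∧-rule on 14]
17. ◇((c ∧ a) ∧ a), 1   [□-rule on 4 via 0R1]
18. ¬((c ∧ a) ∧ a), 1   [¬◇-rule on 5 via 0R1]
19. ¬c, 1   [¬◇-rule on 6 via 0R1]
Accessibility: 0R0, 0R1, 1R1
Branch closes: c and ¬c both at 1.
Every branch closes (one shown): valid in T, hence also in S4, S5 (every theorem of T is a theorem of S4 and S5).
K-tableau for the negation ¬((□◇((c ∧ a) ∧ a) → ◇((c ∧ a) ∧ a)) ∨ (◇c ∨ ¬b)):
1. ¬((□◇((c ∧ a) ∧ a) → ◇((c ∧ a) ∧ a)) ∨ (◇c ∨ ¬b)), 0
2. ¬(□◇((c ∧ a) ∧ a) → ◇((c ∧ a) ∧ a)), 0   [¬∨-rule on 1]
3. ¬(◇c ∨ ¬b), 0   [¬∨-rule on 1]
4. □◇((c ∧ a) ∧ a), 0   [¬→-rule on 2]
5. ¬◇((c ∧ a) ∧ a), 0   [¬→-rule on 2]
6. ¬◇c, 0   [¬∨-rule on 3]
7. b, 0   [¬∨-rule on 3]
Complete open branch: countermodel on a K-frame, so not valid in K.

T, S4, S5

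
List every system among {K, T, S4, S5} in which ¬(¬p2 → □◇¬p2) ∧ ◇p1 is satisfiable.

S4-tableau for the formula:
1. ¬(¬p2 → □◇¬p2) ∧ ◇p1, w0
2. ¬(¬p2 → □◇¬p2), w0   [∧-rule on 1]
3. ◇p1, w0   [∧-rule on 1]
4. ¬p2, w0   [¬→-rule on 2]
5. ¬□◇¬p2, w0   [¬→-rule on 2]
6. p1, w1   [◇-rule on 3: fresh world w1, w0Rw1]
7. ¬◇¬p2, w2   [¬□-rule on 5: fresh world w2, w0Rw2]
8. p2, w2   [¬◇-rule on 7 via w2Rw2]
Accessibility: w0Rw0, w0Rw1, w0Rw2, w1Rw1, w2Rw2
Complete open branch: satisfiable in S4, hence also in K, T (this S4-model is also a K-model and a T-model).
S5-tableau for the formula:
1. ¬(¬p2 → □◇¬p2) ∧ ◇p1, w0
2. ¬(¬p2 → □◇¬p2), w0   [∧-rule on 1]
3. ◇p1, w0   [∧-rule on 1]
4. ¬p2, w0   [¬→-rule on 2]
5. ¬□◇¬p2, w0   [¬→-rule on 2]
6. p1, w1   [◇-rule on 3: fresh world w1, w0Rw1]
7. ¬◇¬p2, w2   [¬□-rule on 5: fresh world w2, w0Rw2]
8. p2, w0   [¬◇-rule on 7 via w2Rw0]
Accessibility: w0Rw0, w0Rw1, w0Rw2, w1Rw0, w1Rw1, w1Rw2, w2Rw0, w2Rw1, w2Rw2
Branch closes: p2 and ¬p2 both at w0.
Every branch closes (one shown): unsatisfiable in S5.

K, T, S4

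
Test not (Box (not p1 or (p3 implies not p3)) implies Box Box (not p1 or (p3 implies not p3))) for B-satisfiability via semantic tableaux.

1. not (Box (not p1 or (p3 implies not p3)) implies Box Box (not p1 or (p3 implies not p3))), u
2. Box (not p1 or (p3 implies not p3)), u   [neg-implies-rule on 1]
3. not Box Box (not p1 or (p3 implies not p3)), u   [neg-implies-rule on 1]
4. not p1 or (p3 implies not p3), u   [Box-rule on 2 via uRu]
5. p3 implies not p3, u   [or-rule on 4 (branches; this branch)]
6. not p3, u   [implies-rule on 5 (branches; this branch)]
7. not Box (not p1 or (p3 implies not p3)), v   [neg-Box-rule on 3: fresh world v, uRv]
8. not p1 or (p3 implies not p3), v   [Box-rule on 2 via uRv]
9. p3 implies not p3, v   [or-rule on 8 (branches; this branch)]
10. not p3, v   [implies-rule on 9 (branches; this branch)]
11. not (not p1 or (p3 implies not p3)), w   [neg-Box-rule on 7: fresh world w, vRw]
12. p1, w   [neg-or-rule on 11]
13. not (p3 implies not p3), w   [neg-or-rule on 11]
14. p3, w   [neg-implies-rule on 13]
Accessibility: uRu, uRv, vRu, vRv, vRw, wRv, wRw

Yes, satisfiable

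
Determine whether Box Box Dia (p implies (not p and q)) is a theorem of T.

Tableau for the negation not Box Box Dia (p implies (not p and q)):
1. not Box Box Dia (p implies (not p and q)), w0
2. not Box Dia (p implies (not p and q)), w1
3. not Dia (p implies (not p and q)), w2
4. not (p implies (not p and q)), w2
5. p, w2
6. not (not p and q), w2
7. not q, w2
Accessibility: w0Rw0, w0Rw1, w1Rw1, w1Rw2, w2Rw2
The negation has an open branch (countermodel exists).

Invalid (countermodel exists)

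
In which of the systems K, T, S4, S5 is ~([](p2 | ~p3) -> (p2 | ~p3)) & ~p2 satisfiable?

T-tableau for the formula:
1. ~([](p2 | ~p3) -> (p2 | ~p3)) & ~p2, u
2. ~([](p2 | ~p3) -> (p2 | ~p3)), u
3. ~p2, u
4. [](p2 | ~p3), u
5. ~(p2 | ~p3), u
6. p3, u
7. p2 | ~p3, u
8. ~p3, u
Accessibility: uRu
Branch closes: p3 and ~p3 both at u.
Every branch closes (one shown): unsatisfiable in T, hence also in S4, S5 (every S4/S5-frame is a T-frame).
K-tableau for the formula:
1. ~([](p2 | ~p3) -> (p2 | ~p3)) & ~p2, u
2. ~([](p2 | ~p3) -> (p2 | ~p3)), u
3. ~p2, u
4. [](p2 | ~p3), u
5. ~(p2 | ~p3), u
6. p3, u
Complete open branch: satisfiable in K.

K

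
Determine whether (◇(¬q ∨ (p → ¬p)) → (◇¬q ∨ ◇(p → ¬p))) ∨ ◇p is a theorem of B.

Valid in B

Tableau for the negation ¬((◇(¬q ∨ (p → ¬p)) → (◇¬q ∨ ◇(p → ¬p))) ∨ ◇p):
1. ¬((◇(¬q ∨ (p → ¬p)) → (◇¬q ∨ ◇(p → ¬p))) ∨ ◇p), 0
2. ¬(◇(¬q ∨ (p → ¬p)) → (◇¬q ∨ ◇(p → ¬p))), 0
3. ¬◇p, 0
4. ◇(¬q ∨ (p → ¬p)), 0
5. ¬(◇¬q ∨ ◇(p → ¬p)), 0
6. ¬◇¬q, 0
7. ¬◇(p → ¬p), 0
8. ¬p, 0
9. q, 0
10. ¬(p → ¬p), 0
11. p, 0
Accessibility: 0R0
Branch closes: p and ¬p both at 0.
Every branch of the negation's tableau closes; the branch above is one of them.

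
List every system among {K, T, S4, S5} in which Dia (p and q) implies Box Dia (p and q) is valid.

S5

S5-tableau for the negation not (Dia (p and q) implies Box Dia (p and q)):
1. not (Dia (p and q) implies Box Dia (p and q)), 0
2. Dia (p and q), 0
3. not Box Dia (p and q), 0
4. p and q, 1
5. p, 1
6. q, 1
7. not Dia (p and q), 2
8. not (p and q), 0
9. not (p and q), 1
10. not (p and q), 2
11. not q, 0
12. not q, 1
Accessibility: 0R0, 0R1, 0R2, 1R0, 1R1, 1R2, 2R0, 2R1, 2R2
Branch closes: q and not q both at 1.
Every branch closes (one shown): valid in S5.
S4-tableau for the negation not (Dia (p and q) implies Box Dia (p and q)):
1. not (Dia (p and q) implies Box Dia (p and q)), 0
2. Dia (p and q), 0
3. not Box Dia (p and q), 0
4. p and q, 1
5. p, 1
6. q, 1
7. not Dia (p and q), 2
8. not (p and q), 2
9. not q, 2
Accessibility: 0R0, 0R1, 0R2, 1R1, 2R2
Complete open branch: countermodel on an S4-frame, so not valid in S4, nor in K, T (the same frame is also a K-frame and a T-frame).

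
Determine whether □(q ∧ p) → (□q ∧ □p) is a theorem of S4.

Valid in S4

Tableau for the negation ¬(□(q ∧ p) → (□q ∧ □p)):
1. ¬(□(q ∧ p) → (□q ∧ □p)), 0
2. □(q ∧ p), 0
3. ¬(□q ∧ □p), 0
4. q ∧ p, 0
5. q, 0
6. p, 0
7. ¬□p, 0
8. ¬p, 1
9. q ∧ p, 1
10. q, 1
11. p, 1
Accessibility: 0R0, 0R1, 1R1
Branch closes: p and ¬p both at 1.
All branches of the negation close; one closing branch shown above.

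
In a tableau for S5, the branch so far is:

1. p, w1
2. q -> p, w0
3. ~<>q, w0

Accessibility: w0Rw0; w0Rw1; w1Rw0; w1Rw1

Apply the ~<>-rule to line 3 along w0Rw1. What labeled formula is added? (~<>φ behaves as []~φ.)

~q, w1

~<>φ behaves as []~φ: propagate the negated body to each accessible world.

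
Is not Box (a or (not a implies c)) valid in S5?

Tableau for the negation Box (a or (not a implies c)):
1. Box (a or (not a implies c)), w0
2. a or (not a implies c), w0
3. not a implies c, w0
4. c, w0
Accessibility: w0Rw0
The negation has an open branch (countermodel exists).

No, not valid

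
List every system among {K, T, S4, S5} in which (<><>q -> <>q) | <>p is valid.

S4, S5

T-tableau for the negation ~((<><>q -> <>q) | <>p):
1. ~((<><>q -> <>q) | <>p), 0
2. ~(<><>q -> <>q), 0
3. ~<>p, 0
4. <><>q, 0
5. ~<>q, 0
6. ~p, 0
7. ~q, 0
8. <>q, 1
9. ~p, 1
10. ~q, 1
11. q, 2
Accessibility: 0R0, 0R1, 1R1, 1R2, 2R2
Complete open branch: countermodel on a T-frame, so not valid in T, nor in K (the same frame is also a K-frame).
S4-tableau for the negation ~((<><>q -> <>q) | <>p):
1. ~((<><>q -> <>q) | <>p), 0
2. ~(<><>q -> <>q), 0
3. ~<>p, 0
4. <><>q, 0
5. ~<>q, 0
6. ~p, 0
7. ~q, 0
8. <>q, 1
9. ~p, 1
10. ~q, 1
11. q, 2
12. ~p, 2
13. ~q, 2
Accessibility: 0R0, 0R1, 0R2, 1R1, 1R2, 2R2
Branch closes: q and ~q both at 2.
Every branch closes (one shown): valid in S4, hence also in S5 (every theorem of S4 is a theorem of S5).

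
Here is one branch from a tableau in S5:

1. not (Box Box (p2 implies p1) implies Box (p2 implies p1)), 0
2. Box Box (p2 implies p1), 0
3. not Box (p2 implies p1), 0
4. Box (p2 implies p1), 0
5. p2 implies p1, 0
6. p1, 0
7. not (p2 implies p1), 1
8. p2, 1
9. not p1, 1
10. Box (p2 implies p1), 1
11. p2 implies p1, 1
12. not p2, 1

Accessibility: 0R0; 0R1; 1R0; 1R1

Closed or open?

Both p2 and not p2 appear at 1.

Closed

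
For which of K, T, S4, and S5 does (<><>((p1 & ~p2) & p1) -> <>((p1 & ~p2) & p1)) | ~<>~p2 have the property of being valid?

S4-tableau for the negation ~((<><>((p1 & ~p2) & p1) -> <>((p1 & ~p2) & p1)) | ~<>~p2):
1. ~((<><>((p1 & ~p2) & p1) -> <>((p1 & ~p2) & p1)) | ~<>~p2), w0
2. ~(<><>((p1 & ~p2) & p1) -> <>((p1 & ~p2) & p1)), w0   [~|-rule on 1]
3. <>~p2, w0   [~|-rule on 1]
4. <><>((p1 & ~p2) & p1), w0   [~->-rule on 2]
5. ~<>((p1 & ~p2) & p1), w0   [~->-rule on 2]
6. ~((p1 & ~p2) & p1), w0   [~<>-rule on 5 via w0Rw0]
7. ~(p1 & ~p2), w0   [~&-rule on 6 (branches; this branch)]
8. p2, w0   [~&-rule on 7 (branches; this branch)]
9. ~p2, w1   [<>-rule on 3: fresh world w1, w0Rw1]
10. ~((p1 & ~p2) & p1), w1   [~<>-rule on 5 via w0Rw1]
11. ~(p1 & ~p2), w1   [~&-rule on 10 (branches; this branch)]
12. ~p1, w1   [~&-rule on 11 (branches; this branch)]
13. <>((p1 & ~p2) & p1), w2   [<>-rule on 4: fresh world w2, w0Rw2]
14. ~((p1 & ~p2) & p1), w2   [~<>-rule on 5 via w0Rw2]
15. ~(p1 & ~p2), w2   [~&-rule on 14 (branches; this branch)]
16. p2, w2   [~&-rule on 15 (branches; this branch)]
17. (p1 & ~p2) & p1, w3   [<>-rule on 13: fresh world w3, w2Rw3]
18. p1 & ~p2, w3   [&-rule on 17]
19. p1, w3   [&-rule on 17]
20. ~p2, w3   [&-rule on 18]
21. ~((p1 & ~p2) & p1), w3   [~<>-rule on 5 via w0Rw3]
22. ~(p1 & ~p2), w3   [~&-rule on 21 (branches; this branch)]
23. p2, w3   [~&-rule on 22 (branches; this branch)]
Accessibility: w0Rw0, w0Rw1, w0Rw2, w0Rw3, w1Rw1, w2Rw2, w2Rw3, w3Rw3
Branch closes: p2 and ~p2 both at w3.
Every branch closes (one shown): valid in S4, hence also in S5 (every theorem of S4 is a theorem of S5).
T-tableau for the negation ~((<><>((p1 & ~p2) & p1) -> <>((p1 & ~p2) & p1)) | ~<>~p2):
1. ~((<><>((p1 & ~p2) & p1) -> <>((p1 & ~p2) & p1)) | ~<>~p2), w0
2. ~(<><>((p1 & ~p2) & p1) -> <>((p1 & ~p2) & p1)), w0   [~|-rule on 1]
3. <>~p2, w0   [~|-rule on 1]
4. <><>((p1 & ~p2) & p1), w0   [~->-rule on 2]
5. ~<>((p1 & ~p2) & p1), w0   [~->-rule on 2]
6. ~((p1 & ~p2) & p1), w0   [~<>-rule on 5 via w0Rw0]
7. ~p1, w0   [~&-rule on 6 (branches; this branch)]
8. ~p2, w1   [<>-rule on 3: fresh world w1, w0Rw1]
9. ~((p1 & ~p2) & p1), w1   [~<>-rule on 5 via w0Rw1]
10. ~p1, w1   [~&-rule on 9 (branches; this branch)]
11. <>((p1 & ~p2) & p1), w2   [<>-rule on 4: fresh world w2, w0Rw2]
12. ~((p1 & ~p2) & p1), w2   [~<>-rule on 5 via w0Rw2]
13. ~p1, w2   [~&-rule on 12 (branches; this branch)]
14. (p1 & ~p2) & p1, w3   [<>-rule on 11: fresh world w3, w2Rw3]
15. p1 & ~p2, w3   [&-rule on 14]
16. p1, w3   [&-rule on 14]
17. ~p2, w3   [&-rule on 15]
Accessibility: w0Rw0, w0Rw1, w0Rw2, w1Rw1, w2Rw2, w2Rw3, w3Rw3
Complete open branch: countermodel on a T-frame, so not valid in T, nor in K (the same frame is also a K-frame).

S4, S5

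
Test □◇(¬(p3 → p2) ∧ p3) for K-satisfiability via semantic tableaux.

1. □◇(¬(p3 → p2) ∧ p3), u

Satisfiable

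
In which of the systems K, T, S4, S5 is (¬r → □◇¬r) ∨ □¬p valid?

S5-tableau for the negation ¬((¬r → □◇¬r) ∨ □¬p):
1. ¬((¬r → □◇¬r) ∨ □¬p), u
2. ¬(¬r → □◇¬r), u
3. ¬□¬p, u
4. ¬r, u
5. ¬□◇¬r, u
6. p, v
7. ¬◇¬r, w
8. r, u
Accessibility: uRu, uRv, uRw, vRu, vRv, vRw, wRu, wRv, wRw
Branch closes: r and ¬r both at u.
Every branch closes (one shown): valid in S5.
S4-tableau for the negation ¬((¬r → □◇¬r) ∨ □¬p):
1. ¬((¬r → □◇¬r) ∨ □¬p), u
2. ¬(¬r → □◇¬r), u
3. ¬□¬p, u
4. ¬r, u
5. ¬□◇¬r, u
6. p, v
7. ¬◇¬r, w
8. r, w
Accessibility: uRu, uRv, uRw, vRv, wRw
Complete open branch: countermodel on an S4-frame, so not valid in S4, nor in K, T (the same frame is also a K-frame and a T-frame).

S5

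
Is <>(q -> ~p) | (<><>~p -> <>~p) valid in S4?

Valid in S4

Tableau for the negation ~(<>(q -> ~p) | (<><>~p -> <>~p)):
1. ~(<>(q -> ~p) | (<><>~p -> <>~p)), 0
2. ~<>(q -> ~p), 0   [~|-rule on 1]
3. ~(<><>~p -> <>~p), 0   [~|-rule on 1]
4. <><>~p, 0   [~->-rule on 3]
5. ~<>~p, 0   [~->-rule on 3]
6. ~(q -> ~p), 0   [~<>-rule on 2 via 0R0]
7. q, 0   [~->-rule on 6]
8. p, 0   [~->-rule on 6]
9. <>~p, 1   [<>-rule on 4: fresh world 1, 0R1]
10. ~(q -> ~p), 1   [~<>-rule on 2 via 0R1]
11. q, 1   [~->-rule on 10]
12. p, 1   [~->-rule on 10]
13. ~p, 2   [<>-rule on 9: fresh world 2, 1R2]
14. ~(q -> ~p), 2   [~<>-rule on 2 via 0R2]
15. q, 2   [~->-rule on 14]
16. p, 2   [~->-rule on 14]
Accessibility: 0R0, 0R1, 0R2, 1R1, 1R2, 2R2
Branch closes: p and ~p both at 2.
All branches of the negation close; one closing branch shown above.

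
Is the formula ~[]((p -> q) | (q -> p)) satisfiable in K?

No, unsatisfiable

1. ~[]((p -> q) | (q -> p)), 0
2. ~((p -> q) | (q -> p)), 1
3. ~(p -> q), 1
4. ~(q -> p), 1
5. p, 1
6. ~q, 1
7. q, 1
8. ~p, 1
Accessibility: 0R1
Branch closes: q and ~q both at 1.
Every branch closes; the branch above is one of them.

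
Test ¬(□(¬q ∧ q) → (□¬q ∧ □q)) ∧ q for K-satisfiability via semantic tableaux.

1. ¬(□(¬q ∧ q) → (□¬q ∧ □q)) ∧ q, 0
2. ¬(□(¬q ∧ q) → (□¬q ∧ □q)), 0
3. q, 0
4. □(¬q ∧ q), 0
5. ¬(□¬q ∧ □q), 0
6. ¬□q, 0
7. ¬q, 1
8. ¬q ∧ q, 1
9. q, 1
Accessibility: 0R1
Branch closes: q and ¬q both at 1.
(One branch shown.) All branches close.

Unsatisfiable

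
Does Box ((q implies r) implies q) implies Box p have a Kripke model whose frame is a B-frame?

1. Box ((q implies r) implies q) implies Box p, u
2. Box p, u   [implies-rule on 1 (branches; this branch)]
3. p, u   [Box-rule on 2 via uRu]
Accessibility: uRu

Satisfiable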